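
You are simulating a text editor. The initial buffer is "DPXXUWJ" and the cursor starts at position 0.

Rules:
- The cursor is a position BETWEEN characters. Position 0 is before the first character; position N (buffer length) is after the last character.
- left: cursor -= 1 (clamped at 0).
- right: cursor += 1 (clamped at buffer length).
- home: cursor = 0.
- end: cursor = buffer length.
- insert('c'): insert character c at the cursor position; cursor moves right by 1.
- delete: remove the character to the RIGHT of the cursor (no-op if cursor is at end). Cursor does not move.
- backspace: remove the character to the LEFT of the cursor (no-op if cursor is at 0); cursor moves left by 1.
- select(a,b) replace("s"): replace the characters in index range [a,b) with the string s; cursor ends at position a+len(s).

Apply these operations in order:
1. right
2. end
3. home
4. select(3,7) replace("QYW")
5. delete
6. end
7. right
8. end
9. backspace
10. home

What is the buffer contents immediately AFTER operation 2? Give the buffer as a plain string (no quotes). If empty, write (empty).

After op 1 (right): buf='DPXXUWJ' cursor=1
After op 2 (end): buf='DPXXUWJ' cursor=7

Answer: DPXXUWJ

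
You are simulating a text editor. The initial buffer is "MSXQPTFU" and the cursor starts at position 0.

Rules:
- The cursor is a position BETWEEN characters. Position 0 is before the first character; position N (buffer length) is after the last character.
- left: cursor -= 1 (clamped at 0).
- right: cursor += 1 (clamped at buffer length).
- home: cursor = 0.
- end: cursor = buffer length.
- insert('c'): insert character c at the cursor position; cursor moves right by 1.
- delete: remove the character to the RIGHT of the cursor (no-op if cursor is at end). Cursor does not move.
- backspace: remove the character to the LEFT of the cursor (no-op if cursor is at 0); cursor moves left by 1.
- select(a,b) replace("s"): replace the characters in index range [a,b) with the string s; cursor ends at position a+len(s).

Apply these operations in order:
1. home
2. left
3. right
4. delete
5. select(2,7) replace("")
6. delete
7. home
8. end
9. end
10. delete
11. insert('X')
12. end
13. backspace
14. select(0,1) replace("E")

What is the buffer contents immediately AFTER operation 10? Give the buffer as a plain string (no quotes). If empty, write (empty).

Answer: MX

Derivation:
After op 1 (home): buf='MSXQPTFU' cursor=0
After op 2 (left): buf='MSXQPTFU' cursor=0
After op 3 (right): buf='MSXQPTFU' cursor=1
After op 4 (delete): buf='MXQPTFU' cursor=1
After op 5 (select(2,7) replace("")): buf='MX' cursor=2
After op 6 (delete): buf='MX' cursor=2
After op 7 (home): buf='MX' cursor=0
After op 8 (end): buf='MX' cursor=2
After op 9 (end): buf='MX' cursor=2
After op 10 (delete): buf='MX' cursor=2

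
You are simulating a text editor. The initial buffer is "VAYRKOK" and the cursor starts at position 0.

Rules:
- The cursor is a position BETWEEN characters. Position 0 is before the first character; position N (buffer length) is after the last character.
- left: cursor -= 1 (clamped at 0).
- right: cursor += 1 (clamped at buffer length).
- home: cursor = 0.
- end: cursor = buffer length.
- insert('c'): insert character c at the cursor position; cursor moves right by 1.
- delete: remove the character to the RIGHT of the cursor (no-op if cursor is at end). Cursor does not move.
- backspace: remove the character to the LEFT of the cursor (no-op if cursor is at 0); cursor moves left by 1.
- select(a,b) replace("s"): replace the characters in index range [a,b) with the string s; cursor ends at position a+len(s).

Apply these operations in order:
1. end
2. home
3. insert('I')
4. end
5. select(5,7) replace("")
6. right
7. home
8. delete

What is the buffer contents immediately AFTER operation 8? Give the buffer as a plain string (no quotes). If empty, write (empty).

Answer: VAYRK

Derivation:
After op 1 (end): buf='VAYRKOK' cursor=7
After op 2 (home): buf='VAYRKOK' cursor=0
After op 3 (insert('I')): buf='IVAYRKOK' cursor=1
After op 4 (end): buf='IVAYRKOK' cursor=8
After op 5 (select(5,7) replace("")): buf='IVAYRK' cursor=5
After op 6 (right): buf='IVAYRK' cursor=6
After op 7 (home): buf='IVAYRK' cursor=0
After op 8 (delete): buf='VAYRK' cursor=0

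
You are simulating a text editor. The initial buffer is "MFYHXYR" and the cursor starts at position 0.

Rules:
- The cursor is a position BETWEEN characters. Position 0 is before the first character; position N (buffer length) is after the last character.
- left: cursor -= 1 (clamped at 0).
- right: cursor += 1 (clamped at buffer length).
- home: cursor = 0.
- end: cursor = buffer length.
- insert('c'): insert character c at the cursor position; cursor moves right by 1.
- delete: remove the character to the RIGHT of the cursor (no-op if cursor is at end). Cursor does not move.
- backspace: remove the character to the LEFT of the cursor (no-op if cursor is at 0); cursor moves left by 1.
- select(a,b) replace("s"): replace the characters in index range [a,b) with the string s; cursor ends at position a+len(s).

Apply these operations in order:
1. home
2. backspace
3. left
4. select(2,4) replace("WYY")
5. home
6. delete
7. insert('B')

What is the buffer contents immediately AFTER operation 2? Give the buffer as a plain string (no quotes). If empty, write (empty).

After op 1 (home): buf='MFYHXYR' cursor=0
After op 2 (backspace): buf='MFYHXYR' cursor=0

Answer: MFYHXYR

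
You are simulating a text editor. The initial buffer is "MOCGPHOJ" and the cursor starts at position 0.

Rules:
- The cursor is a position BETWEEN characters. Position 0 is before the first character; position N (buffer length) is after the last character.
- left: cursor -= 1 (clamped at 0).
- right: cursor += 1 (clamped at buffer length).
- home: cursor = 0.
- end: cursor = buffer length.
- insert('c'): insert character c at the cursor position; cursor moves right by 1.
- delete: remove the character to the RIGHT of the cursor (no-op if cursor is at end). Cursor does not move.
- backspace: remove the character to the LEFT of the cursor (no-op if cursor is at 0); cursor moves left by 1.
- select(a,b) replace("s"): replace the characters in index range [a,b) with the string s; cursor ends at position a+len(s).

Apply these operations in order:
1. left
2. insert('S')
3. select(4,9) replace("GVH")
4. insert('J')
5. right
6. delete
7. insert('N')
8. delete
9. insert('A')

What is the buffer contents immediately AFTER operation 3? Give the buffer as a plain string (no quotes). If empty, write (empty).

After op 1 (left): buf='MOCGPHOJ' cursor=0
After op 2 (insert('S')): buf='SMOCGPHOJ' cursor=1
After op 3 (select(4,9) replace("GVH")): buf='SMOCGVH' cursor=7

Answer: SMOCGVH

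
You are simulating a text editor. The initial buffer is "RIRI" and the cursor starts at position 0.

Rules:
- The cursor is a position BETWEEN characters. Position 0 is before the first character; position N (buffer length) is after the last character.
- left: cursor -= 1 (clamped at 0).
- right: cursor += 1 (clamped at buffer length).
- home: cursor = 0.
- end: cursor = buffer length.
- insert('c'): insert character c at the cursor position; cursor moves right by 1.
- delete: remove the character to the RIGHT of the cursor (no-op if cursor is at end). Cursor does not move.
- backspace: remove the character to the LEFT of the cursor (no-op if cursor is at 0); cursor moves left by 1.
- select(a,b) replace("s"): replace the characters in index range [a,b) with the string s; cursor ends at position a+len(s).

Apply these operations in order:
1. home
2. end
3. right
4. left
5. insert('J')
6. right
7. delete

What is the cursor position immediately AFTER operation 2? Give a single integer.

After op 1 (home): buf='RIRI' cursor=0
After op 2 (end): buf='RIRI' cursor=4

Answer: 4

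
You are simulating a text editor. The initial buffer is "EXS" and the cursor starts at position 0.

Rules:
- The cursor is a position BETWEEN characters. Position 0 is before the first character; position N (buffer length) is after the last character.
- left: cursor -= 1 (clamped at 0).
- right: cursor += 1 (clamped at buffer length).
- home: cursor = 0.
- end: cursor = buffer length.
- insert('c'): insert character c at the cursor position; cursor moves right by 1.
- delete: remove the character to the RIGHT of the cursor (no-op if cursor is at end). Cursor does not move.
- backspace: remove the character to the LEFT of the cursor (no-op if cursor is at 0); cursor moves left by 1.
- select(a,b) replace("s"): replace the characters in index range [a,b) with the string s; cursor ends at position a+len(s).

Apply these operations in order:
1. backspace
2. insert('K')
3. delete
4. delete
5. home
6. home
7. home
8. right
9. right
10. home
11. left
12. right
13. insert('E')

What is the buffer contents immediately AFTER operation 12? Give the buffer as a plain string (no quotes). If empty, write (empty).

After op 1 (backspace): buf='EXS' cursor=0
After op 2 (insert('K')): buf='KEXS' cursor=1
After op 3 (delete): buf='KXS' cursor=1
After op 4 (delete): buf='KS' cursor=1
After op 5 (home): buf='KS' cursor=0
After op 6 (home): buf='KS' cursor=0
After op 7 (home): buf='KS' cursor=0
After op 8 (right): buf='KS' cursor=1
After op 9 (right): buf='KS' cursor=2
After op 10 (home): buf='KS' cursor=0
After op 11 (left): buf='KS' cursor=0
After op 12 (right): buf='KS' cursor=1

Answer: KS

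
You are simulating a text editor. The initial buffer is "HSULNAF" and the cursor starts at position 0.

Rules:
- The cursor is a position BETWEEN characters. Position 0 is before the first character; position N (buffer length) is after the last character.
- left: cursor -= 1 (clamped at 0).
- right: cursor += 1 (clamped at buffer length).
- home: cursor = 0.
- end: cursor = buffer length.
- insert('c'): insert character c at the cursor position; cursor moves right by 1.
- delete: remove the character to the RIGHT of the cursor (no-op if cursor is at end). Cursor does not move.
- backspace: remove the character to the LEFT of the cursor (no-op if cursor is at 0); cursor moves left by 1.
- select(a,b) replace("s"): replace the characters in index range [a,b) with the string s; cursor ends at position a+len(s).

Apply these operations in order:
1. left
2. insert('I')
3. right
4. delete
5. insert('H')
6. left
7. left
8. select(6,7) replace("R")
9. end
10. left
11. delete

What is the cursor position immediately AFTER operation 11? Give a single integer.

After op 1 (left): buf='HSULNAF' cursor=0
After op 2 (insert('I')): buf='IHSULNAF' cursor=1
After op 3 (right): buf='IHSULNAF' cursor=2
After op 4 (delete): buf='IHULNAF' cursor=2
After op 5 (insert('H')): buf='IHHULNAF' cursor=3
After op 6 (left): buf='IHHULNAF' cursor=2
After op 7 (left): buf='IHHULNAF' cursor=1
After op 8 (select(6,7) replace("R")): buf='IHHULNRF' cursor=7
After op 9 (end): buf='IHHULNRF' cursor=8
After op 10 (left): buf='IHHULNRF' cursor=7
After op 11 (delete): buf='IHHULNR' cursor=7

Answer: 7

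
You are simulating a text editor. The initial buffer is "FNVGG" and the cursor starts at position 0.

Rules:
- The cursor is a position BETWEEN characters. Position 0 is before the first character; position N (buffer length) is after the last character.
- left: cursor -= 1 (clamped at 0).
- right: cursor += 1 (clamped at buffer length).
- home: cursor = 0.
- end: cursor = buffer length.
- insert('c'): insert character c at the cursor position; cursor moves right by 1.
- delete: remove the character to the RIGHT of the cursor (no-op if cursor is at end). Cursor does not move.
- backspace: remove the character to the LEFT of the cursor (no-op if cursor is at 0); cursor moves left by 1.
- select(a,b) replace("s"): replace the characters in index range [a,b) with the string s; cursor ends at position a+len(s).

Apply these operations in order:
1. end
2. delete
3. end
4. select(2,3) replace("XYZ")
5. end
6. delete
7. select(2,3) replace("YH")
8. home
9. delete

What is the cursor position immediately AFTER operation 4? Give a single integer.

Answer: 5

Derivation:
After op 1 (end): buf='FNVGG' cursor=5
After op 2 (delete): buf='FNVGG' cursor=5
After op 3 (end): buf='FNVGG' cursor=5
After op 4 (select(2,3) replace("XYZ")): buf='FNXYZGG' cursor=5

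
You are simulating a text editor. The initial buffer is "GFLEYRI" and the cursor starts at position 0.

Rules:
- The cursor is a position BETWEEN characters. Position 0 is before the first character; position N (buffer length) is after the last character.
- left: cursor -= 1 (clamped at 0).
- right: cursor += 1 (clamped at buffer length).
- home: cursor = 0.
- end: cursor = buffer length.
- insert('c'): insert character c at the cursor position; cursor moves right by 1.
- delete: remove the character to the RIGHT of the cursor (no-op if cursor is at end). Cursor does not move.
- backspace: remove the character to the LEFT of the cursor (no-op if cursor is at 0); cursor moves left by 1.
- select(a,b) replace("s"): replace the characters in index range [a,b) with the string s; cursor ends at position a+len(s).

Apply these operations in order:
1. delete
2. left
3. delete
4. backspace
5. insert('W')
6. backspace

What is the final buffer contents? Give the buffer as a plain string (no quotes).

Answer: LEYRI

Derivation:
After op 1 (delete): buf='FLEYRI' cursor=0
After op 2 (left): buf='FLEYRI' cursor=0
After op 3 (delete): buf='LEYRI' cursor=0
After op 4 (backspace): buf='LEYRI' cursor=0
After op 5 (insert('W')): buf='WLEYRI' cursor=1
After op 6 (backspace): buf='LEYRI' cursor=0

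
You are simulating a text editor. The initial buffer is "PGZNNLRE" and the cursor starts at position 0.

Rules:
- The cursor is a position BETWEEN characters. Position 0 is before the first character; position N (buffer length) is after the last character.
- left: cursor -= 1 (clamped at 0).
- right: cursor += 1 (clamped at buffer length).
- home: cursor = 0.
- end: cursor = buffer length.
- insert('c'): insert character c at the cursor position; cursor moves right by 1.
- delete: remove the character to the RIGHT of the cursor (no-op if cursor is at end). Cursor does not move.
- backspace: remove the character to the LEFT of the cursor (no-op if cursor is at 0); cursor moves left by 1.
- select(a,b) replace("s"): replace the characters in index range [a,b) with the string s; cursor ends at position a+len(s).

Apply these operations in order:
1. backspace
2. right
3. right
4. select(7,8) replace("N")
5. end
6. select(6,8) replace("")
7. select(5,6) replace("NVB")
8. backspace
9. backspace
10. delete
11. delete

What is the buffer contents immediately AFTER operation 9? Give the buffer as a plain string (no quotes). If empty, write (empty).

Answer: PGZNNN

Derivation:
After op 1 (backspace): buf='PGZNNLRE' cursor=0
After op 2 (right): buf='PGZNNLRE' cursor=1
After op 3 (right): buf='PGZNNLRE' cursor=2
After op 4 (select(7,8) replace("N")): buf='PGZNNLRN' cursor=8
After op 5 (end): buf='PGZNNLRN' cursor=8
After op 6 (select(6,8) replace("")): buf='PGZNNL' cursor=6
After op 7 (select(5,6) replace("NVB")): buf='PGZNNNVB' cursor=8
After op 8 (backspace): buf='PGZNNNV' cursor=7
After op 9 (backspace): buf='PGZNNN' cursor=6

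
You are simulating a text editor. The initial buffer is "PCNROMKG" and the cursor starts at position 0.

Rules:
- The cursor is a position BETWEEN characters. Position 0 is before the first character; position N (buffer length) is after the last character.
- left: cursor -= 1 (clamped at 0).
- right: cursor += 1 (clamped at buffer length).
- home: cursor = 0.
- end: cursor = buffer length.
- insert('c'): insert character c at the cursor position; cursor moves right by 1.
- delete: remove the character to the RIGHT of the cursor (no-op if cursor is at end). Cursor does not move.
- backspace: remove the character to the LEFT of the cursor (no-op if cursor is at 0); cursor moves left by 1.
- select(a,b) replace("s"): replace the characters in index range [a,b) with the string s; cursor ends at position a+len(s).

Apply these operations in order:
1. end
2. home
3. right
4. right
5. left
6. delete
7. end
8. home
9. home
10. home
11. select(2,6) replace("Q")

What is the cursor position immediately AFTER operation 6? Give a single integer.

Answer: 1

Derivation:
After op 1 (end): buf='PCNROMKG' cursor=8
After op 2 (home): buf='PCNROMKG' cursor=0
After op 3 (right): buf='PCNROMKG' cursor=1
After op 4 (right): buf='PCNROMKG' cursor=2
After op 5 (left): buf='PCNROMKG' cursor=1
After op 6 (delete): buf='PNROMKG' cursor=1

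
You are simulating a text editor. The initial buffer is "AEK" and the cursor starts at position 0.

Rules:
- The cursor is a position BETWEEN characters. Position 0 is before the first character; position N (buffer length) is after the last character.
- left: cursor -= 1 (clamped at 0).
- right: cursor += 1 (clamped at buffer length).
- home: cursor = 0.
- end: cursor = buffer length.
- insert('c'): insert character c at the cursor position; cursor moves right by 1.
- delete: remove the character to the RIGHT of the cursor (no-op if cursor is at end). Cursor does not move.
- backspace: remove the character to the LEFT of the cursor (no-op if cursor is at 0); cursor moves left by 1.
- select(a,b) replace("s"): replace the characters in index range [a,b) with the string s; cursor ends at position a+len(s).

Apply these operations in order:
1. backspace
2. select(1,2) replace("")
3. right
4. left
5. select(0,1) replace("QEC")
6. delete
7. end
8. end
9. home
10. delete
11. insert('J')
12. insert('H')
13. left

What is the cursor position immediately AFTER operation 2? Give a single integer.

Answer: 1

Derivation:
After op 1 (backspace): buf='AEK' cursor=0
After op 2 (select(1,2) replace("")): buf='AK' cursor=1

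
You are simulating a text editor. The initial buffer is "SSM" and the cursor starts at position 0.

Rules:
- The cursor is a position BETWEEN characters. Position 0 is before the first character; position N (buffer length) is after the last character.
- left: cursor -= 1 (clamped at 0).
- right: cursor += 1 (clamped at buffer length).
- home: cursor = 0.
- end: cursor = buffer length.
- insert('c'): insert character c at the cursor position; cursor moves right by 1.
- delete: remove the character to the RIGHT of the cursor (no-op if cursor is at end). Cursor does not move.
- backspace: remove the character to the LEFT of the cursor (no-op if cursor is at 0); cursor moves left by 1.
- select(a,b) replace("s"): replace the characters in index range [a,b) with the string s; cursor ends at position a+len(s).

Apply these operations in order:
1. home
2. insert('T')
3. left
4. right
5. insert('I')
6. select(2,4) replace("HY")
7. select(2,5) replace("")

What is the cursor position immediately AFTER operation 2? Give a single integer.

Answer: 1

Derivation:
After op 1 (home): buf='SSM' cursor=0
After op 2 (insert('T')): buf='TSSM' cursor=1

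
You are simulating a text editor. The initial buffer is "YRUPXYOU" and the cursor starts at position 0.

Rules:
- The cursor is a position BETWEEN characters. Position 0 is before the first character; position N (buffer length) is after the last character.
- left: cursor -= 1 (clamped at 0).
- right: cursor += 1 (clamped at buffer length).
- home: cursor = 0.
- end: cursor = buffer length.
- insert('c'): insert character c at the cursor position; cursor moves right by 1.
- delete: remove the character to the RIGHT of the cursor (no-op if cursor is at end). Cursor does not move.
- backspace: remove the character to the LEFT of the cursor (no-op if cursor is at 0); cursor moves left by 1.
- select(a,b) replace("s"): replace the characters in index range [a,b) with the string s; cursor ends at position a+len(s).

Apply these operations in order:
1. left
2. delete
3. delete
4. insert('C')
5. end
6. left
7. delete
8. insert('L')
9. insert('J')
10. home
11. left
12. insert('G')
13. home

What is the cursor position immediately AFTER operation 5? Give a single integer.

After op 1 (left): buf='YRUPXYOU' cursor=0
After op 2 (delete): buf='RUPXYOU' cursor=0
After op 3 (delete): buf='UPXYOU' cursor=0
After op 4 (insert('C')): buf='CUPXYOU' cursor=1
After op 5 (end): buf='CUPXYOU' cursor=7

Answer: 7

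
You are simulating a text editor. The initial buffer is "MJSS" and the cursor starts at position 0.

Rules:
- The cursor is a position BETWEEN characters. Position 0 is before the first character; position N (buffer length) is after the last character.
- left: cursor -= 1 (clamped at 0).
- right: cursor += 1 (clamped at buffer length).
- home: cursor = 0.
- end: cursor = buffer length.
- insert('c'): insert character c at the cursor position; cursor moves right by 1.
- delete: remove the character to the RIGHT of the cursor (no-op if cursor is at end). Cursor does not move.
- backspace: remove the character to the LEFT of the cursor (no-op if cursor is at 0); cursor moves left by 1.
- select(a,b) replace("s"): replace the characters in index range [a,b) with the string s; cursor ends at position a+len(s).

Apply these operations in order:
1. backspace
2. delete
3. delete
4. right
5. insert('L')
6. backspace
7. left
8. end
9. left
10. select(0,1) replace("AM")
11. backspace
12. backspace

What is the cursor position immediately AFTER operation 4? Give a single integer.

Answer: 1

Derivation:
After op 1 (backspace): buf='MJSS' cursor=0
After op 2 (delete): buf='JSS' cursor=0
After op 3 (delete): buf='SS' cursor=0
After op 4 (right): buf='SS' cursor=1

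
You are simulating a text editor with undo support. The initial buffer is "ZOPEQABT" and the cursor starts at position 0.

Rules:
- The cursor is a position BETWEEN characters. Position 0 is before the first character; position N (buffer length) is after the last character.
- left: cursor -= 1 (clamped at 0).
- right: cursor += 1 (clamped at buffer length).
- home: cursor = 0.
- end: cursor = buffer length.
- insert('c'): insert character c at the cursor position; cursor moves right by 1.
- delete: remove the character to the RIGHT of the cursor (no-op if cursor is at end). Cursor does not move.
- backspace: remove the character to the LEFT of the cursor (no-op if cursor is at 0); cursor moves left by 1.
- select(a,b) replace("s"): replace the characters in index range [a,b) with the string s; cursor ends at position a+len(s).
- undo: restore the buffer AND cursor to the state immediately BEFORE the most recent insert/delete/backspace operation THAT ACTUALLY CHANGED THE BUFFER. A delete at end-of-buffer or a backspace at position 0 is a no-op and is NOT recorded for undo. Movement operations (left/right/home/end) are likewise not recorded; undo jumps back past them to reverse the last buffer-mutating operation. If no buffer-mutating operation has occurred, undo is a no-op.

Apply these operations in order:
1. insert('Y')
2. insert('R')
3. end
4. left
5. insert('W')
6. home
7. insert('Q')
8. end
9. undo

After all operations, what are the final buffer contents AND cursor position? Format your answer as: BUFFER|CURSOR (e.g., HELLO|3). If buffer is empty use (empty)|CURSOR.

Answer: YRZOPEQABWT|0

Derivation:
After op 1 (insert('Y')): buf='YZOPEQABT' cursor=1
After op 2 (insert('R')): buf='YRZOPEQABT' cursor=2
After op 3 (end): buf='YRZOPEQABT' cursor=10
After op 4 (left): buf='YRZOPEQABT' cursor=9
After op 5 (insert('W')): buf='YRZOPEQABWT' cursor=10
After op 6 (home): buf='YRZOPEQABWT' cursor=0
After op 7 (insert('Q')): buf='QYRZOPEQABWT' cursor=1
After op 8 (end): buf='QYRZOPEQABWT' cursor=12
After op 9 (undo): buf='YRZOPEQABWT' cursor=0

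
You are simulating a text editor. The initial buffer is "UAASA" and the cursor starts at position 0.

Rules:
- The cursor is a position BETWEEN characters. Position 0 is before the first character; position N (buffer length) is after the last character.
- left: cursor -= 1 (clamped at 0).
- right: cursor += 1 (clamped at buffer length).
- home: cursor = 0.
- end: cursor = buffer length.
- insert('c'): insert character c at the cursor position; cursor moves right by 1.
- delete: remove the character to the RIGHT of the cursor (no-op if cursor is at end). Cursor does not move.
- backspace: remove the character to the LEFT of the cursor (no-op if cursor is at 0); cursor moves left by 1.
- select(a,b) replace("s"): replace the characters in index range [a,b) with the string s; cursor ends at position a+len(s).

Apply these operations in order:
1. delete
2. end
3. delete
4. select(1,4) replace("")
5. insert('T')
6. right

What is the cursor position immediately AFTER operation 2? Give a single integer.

Answer: 4

Derivation:
After op 1 (delete): buf='AASA' cursor=0
After op 2 (end): buf='AASA' cursor=4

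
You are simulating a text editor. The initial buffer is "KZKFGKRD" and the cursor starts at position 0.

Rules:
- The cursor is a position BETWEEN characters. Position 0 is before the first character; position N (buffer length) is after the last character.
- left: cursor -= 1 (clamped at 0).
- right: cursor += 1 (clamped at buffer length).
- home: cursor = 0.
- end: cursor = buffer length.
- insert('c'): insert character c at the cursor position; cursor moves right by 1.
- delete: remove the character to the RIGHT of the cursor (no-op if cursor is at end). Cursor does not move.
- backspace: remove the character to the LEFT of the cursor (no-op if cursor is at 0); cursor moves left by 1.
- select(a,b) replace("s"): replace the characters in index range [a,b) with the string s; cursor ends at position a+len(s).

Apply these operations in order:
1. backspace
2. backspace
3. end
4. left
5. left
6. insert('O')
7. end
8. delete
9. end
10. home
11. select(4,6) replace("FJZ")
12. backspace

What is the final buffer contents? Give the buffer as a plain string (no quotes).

Answer: KZKFFJORD

Derivation:
After op 1 (backspace): buf='KZKFGKRD' cursor=0
After op 2 (backspace): buf='KZKFGKRD' cursor=0
After op 3 (end): buf='KZKFGKRD' cursor=8
After op 4 (left): buf='KZKFGKRD' cursor=7
After op 5 (left): buf='KZKFGKRD' cursor=6
After op 6 (insert('O')): buf='KZKFGKORD' cursor=7
After op 7 (end): buf='KZKFGKORD' cursor=9
After op 8 (delete): buf='KZKFGKORD' cursor=9
After op 9 (end): buf='KZKFGKORD' cursor=9
After op 10 (home): buf='KZKFGKORD' cursor=0
After op 11 (select(4,6) replace("FJZ")): buf='KZKFFJZORD' cursor=7
After op 12 (backspace): buf='KZKFFJORD' cursor=6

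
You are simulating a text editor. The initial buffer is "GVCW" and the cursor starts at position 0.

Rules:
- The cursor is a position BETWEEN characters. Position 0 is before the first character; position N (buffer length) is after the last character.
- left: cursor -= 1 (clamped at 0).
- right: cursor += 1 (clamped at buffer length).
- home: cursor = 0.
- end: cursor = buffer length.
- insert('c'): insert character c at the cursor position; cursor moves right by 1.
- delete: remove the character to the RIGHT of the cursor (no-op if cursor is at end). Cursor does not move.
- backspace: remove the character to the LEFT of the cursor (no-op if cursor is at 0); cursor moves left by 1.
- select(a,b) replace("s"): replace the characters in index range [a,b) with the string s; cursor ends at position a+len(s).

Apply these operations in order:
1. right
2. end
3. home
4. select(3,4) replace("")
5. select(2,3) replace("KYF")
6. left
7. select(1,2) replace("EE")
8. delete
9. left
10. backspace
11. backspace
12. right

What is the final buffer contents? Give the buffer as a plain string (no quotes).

Answer: EYF

Derivation:
After op 1 (right): buf='GVCW' cursor=1
After op 2 (end): buf='GVCW' cursor=4
After op 3 (home): buf='GVCW' cursor=0
After op 4 (select(3,4) replace("")): buf='GVC' cursor=3
After op 5 (select(2,3) replace("KYF")): buf='GVKYF' cursor=5
After op 6 (left): buf='GVKYF' cursor=4
After op 7 (select(1,2) replace("EE")): buf='GEEKYF' cursor=3
After op 8 (delete): buf='GEEYF' cursor=3
After op 9 (left): buf='GEEYF' cursor=2
After op 10 (backspace): buf='GEYF' cursor=1
After op 11 (backspace): buf='EYF' cursor=0
After op 12 (right): buf='EYF' cursor=1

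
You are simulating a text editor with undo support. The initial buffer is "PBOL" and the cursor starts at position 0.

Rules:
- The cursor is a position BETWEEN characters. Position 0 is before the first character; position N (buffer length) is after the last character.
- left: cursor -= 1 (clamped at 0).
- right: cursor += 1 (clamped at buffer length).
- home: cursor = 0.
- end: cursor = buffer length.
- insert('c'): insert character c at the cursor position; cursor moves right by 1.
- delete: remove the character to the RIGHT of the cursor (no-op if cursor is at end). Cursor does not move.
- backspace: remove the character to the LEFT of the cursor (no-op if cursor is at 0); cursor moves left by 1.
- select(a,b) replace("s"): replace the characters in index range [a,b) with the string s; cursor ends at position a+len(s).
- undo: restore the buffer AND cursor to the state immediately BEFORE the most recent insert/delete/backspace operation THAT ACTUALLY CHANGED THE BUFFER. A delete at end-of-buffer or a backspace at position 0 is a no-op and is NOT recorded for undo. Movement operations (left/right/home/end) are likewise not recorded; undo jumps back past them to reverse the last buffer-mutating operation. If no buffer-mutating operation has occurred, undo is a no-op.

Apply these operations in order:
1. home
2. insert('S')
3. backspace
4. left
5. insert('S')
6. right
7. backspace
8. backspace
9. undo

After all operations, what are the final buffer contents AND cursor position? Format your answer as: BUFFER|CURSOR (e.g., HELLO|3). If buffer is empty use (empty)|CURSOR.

Answer: SBOL|1

Derivation:
After op 1 (home): buf='PBOL' cursor=0
After op 2 (insert('S')): buf='SPBOL' cursor=1
After op 3 (backspace): buf='PBOL' cursor=0
After op 4 (left): buf='PBOL' cursor=0
After op 5 (insert('S')): buf='SPBOL' cursor=1
After op 6 (right): buf='SPBOL' cursor=2
After op 7 (backspace): buf='SBOL' cursor=1
After op 8 (backspace): buf='BOL' cursor=0
After op 9 (undo): buf='SBOL' cursor=1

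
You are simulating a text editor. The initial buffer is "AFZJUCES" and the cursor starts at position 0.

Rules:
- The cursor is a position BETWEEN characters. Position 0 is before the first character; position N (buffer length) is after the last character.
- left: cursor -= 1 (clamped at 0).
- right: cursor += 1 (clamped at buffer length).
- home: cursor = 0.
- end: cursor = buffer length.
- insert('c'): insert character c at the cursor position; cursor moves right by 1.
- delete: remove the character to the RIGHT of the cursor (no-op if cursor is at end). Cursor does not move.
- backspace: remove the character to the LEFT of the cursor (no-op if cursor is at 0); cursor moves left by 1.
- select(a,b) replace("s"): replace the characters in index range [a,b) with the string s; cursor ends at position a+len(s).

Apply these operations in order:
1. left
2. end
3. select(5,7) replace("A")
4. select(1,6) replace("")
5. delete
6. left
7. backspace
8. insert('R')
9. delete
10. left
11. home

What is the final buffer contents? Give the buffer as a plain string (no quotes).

Answer: R

Derivation:
After op 1 (left): buf='AFZJUCES' cursor=0
After op 2 (end): buf='AFZJUCES' cursor=8
After op 3 (select(5,7) replace("A")): buf='AFZJUAS' cursor=6
After op 4 (select(1,6) replace("")): buf='AS' cursor=1
After op 5 (delete): buf='A' cursor=1
After op 6 (left): buf='A' cursor=0
After op 7 (backspace): buf='A' cursor=0
After op 8 (insert('R')): buf='RA' cursor=1
After op 9 (delete): buf='R' cursor=1
After op 10 (left): buf='R' cursor=0
After op 11 (home): buf='R' cursor=0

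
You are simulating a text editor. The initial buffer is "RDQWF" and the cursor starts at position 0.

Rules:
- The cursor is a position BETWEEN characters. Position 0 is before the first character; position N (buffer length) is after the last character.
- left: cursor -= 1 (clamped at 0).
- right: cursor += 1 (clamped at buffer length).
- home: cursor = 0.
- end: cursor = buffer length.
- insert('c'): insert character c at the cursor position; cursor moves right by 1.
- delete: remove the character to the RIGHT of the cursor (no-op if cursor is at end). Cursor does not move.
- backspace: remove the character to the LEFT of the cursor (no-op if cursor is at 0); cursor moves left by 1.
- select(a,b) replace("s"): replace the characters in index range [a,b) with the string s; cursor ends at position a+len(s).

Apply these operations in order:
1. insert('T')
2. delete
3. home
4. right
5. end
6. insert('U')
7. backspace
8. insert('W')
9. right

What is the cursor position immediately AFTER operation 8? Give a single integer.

After op 1 (insert('T')): buf='TRDQWF' cursor=1
After op 2 (delete): buf='TDQWF' cursor=1
After op 3 (home): buf='TDQWF' cursor=0
After op 4 (right): buf='TDQWF' cursor=1
After op 5 (end): buf='TDQWF' cursor=5
After op 6 (insert('U')): buf='TDQWFU' cursor=6
After op 7 (backspace): buf='TDQWF' cursor=5
After op 8 (insert('W')): buf='TDQWFW' cursor=6

Answer: 6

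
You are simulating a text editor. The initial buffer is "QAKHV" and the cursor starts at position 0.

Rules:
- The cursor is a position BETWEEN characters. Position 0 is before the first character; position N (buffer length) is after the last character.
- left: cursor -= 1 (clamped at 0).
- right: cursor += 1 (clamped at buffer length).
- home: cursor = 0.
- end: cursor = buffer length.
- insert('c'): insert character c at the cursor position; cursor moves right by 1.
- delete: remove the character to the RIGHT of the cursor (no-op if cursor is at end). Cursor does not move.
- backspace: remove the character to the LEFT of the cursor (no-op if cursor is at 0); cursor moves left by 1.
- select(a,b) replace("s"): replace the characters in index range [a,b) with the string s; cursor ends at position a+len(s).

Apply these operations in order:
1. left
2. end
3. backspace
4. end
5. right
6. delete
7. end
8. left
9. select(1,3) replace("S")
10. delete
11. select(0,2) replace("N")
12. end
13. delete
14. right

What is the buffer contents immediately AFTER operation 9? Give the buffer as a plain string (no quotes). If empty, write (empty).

After op 1 (left): buf='QAKHV' cursor=0
After op 2 (end): buf='QAKHV' cursor=5
After op 3 (backspace): buf='QAKH' cursor=4
After op 4 (end): buf='QAKH' cursor=4
After op 5 (right): buf='QAKH' cursor=4
After op 6 (delete): buf='QAKH' cursor=4
After op 7 (end): buf='QAKH' cursor=4
After op 8 (left): buf='QAKH' cursor=3
After op 9 (select(1,3) replace("S")): buf='QSH' cursor=2

Answer: QSH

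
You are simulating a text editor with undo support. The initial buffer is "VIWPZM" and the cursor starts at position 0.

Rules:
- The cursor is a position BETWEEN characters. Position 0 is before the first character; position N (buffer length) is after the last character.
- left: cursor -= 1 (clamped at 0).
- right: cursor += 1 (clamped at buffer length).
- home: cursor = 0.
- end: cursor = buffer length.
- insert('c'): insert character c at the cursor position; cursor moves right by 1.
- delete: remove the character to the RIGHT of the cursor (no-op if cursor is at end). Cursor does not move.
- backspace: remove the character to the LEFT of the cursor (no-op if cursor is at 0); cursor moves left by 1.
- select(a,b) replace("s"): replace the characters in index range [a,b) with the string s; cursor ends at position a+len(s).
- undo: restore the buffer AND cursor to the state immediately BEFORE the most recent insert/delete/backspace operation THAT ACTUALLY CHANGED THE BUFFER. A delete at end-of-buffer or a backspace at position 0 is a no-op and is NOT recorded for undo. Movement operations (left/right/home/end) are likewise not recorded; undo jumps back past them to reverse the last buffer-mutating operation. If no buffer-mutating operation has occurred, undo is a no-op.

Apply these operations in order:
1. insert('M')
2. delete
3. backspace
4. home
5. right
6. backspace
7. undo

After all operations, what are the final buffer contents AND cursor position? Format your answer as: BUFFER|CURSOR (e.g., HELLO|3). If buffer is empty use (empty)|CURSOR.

After op 1 (insert('M')): buf='MVIWPZM' cursor=1
After op 2 (delete): buf='MIWPZM' cursor=1
After op 3 (backspace): buf='IWPZM' cursor=0
After op 4 (home): buf='IWPZM' cursor=0
After op 5 (right): buf='IWPZM' cursor=1
After op 6 (backspace): buf='WPZM' cursor=0
After op 7 (undo): buf='IWPZM' cursor=1

Answer: IWPZM|1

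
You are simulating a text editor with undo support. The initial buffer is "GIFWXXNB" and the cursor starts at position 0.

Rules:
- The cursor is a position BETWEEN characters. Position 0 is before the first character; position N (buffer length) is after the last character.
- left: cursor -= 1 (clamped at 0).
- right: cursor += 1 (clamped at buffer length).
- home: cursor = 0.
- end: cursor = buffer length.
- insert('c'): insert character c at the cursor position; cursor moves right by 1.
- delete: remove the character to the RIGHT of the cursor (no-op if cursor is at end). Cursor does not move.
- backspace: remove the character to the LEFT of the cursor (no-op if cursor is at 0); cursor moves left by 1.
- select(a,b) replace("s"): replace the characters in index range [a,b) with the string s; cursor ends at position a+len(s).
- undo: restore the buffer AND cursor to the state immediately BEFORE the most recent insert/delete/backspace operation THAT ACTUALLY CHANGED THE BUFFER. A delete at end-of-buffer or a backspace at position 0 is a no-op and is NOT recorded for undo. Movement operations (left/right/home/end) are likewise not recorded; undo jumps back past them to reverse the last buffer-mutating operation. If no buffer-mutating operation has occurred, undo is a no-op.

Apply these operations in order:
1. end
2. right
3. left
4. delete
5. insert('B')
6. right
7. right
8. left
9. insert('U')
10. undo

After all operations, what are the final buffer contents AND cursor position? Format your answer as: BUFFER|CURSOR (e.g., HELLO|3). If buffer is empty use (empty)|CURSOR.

After op 1 (end): buf='GIFWXXNB' cursor=8
After op 2 (right): buf='GIFWXXNB' cursor=8
After op 3 (left): buf='GIFWXXNB' cursor=7
After op 4 (delete): buf='GIFWXXN' cursor=7
After op 5 (insert('B')): buf='GIFWXXNB' cursor=8
After op 6 (right): buf='GIFWXXNB' cursor=8
After op 7 (right): buf='GIFWXXNB' cursor=8
After op 8 (left): buf='GIFWXXNB' cursor=7
After op 9 (insert('U')): buf='GIFWXXNUB' cursor=8
After op 10 (undo): buf='GIFWXXNB' cursor=7

Answer: GIFWXXNB|7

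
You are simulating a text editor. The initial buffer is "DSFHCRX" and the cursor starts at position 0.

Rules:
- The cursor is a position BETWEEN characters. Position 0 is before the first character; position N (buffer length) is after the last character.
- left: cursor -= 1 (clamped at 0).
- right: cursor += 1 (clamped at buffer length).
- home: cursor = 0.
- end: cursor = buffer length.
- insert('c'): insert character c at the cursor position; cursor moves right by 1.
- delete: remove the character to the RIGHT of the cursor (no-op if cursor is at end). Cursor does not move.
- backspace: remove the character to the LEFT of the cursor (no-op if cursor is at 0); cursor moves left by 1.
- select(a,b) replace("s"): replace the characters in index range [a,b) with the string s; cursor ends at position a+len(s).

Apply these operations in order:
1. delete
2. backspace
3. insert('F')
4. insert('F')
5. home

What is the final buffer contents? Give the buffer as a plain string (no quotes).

Answer: FFSFHCRX

Derivation:
After op 1 (delete): buf='SFHCRX' cursor=0
After op 2 (backspace): buf='SFHCRX' cursor=0
After op 3 (insert('F')): buf='FSFHCRX' cursor=1
After op 4 (insert('F')): buf='FFSFHCRX' cursor=2
After op 5 (home): buf='FFSFHCRX' cursor=0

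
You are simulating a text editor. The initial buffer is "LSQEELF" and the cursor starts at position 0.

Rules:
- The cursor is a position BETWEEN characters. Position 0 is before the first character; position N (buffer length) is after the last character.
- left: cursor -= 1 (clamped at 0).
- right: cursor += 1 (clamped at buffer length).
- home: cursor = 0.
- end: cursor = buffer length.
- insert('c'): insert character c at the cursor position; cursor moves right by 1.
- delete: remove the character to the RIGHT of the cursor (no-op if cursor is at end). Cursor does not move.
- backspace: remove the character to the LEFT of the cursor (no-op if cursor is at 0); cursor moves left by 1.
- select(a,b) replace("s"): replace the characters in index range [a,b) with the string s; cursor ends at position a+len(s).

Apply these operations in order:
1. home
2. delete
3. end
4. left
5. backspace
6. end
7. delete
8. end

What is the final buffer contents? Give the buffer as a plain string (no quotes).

Answer: SQEEF

Derivation:
After op 1 (home): buf='LSQEELF' cursor=0
After op 2 (delete): buf='SQEELF' cursor=0
After op 3 (end): buf='SQEELF' cursor=6
After op 4 (left): buf='SQEELF' cursor=5
After op 5 (backspace): buf='SQEEF' cursor=4
After op 6 (end): buf='SQEEF' cursor=5
After op 7 (delete): buf='SQEEF' cursor=5
After op 8 (end): buf='SQEEF' cursor=5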